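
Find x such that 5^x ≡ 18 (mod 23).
12

Baby-step giant-step with step n = ⌈√23⌉ = 5.
Baby steps 5^j mod 23 (j:value) for j=0..4: 0:1, 1:5, 2:2, 3:10, 4:4.
Giant-step multiplier: 5^(-5) ≡ 5^(22-5) = 5^17 ≡ 15 (mod 23).
Giant steps γ_i = 18·15^i mod 23: γ_0=18, γ_1=17, γ_2=2 (in table at j=2).
x = i·n + j = 2·5 + 2 = 12.
Check: 5^12 ≡ 18 (mod 23).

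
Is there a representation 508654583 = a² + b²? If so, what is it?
Not possible

Factorization: 508654583 = 73 × 191^3
By Fermat: n is sum of two squares iff every prime p ≡ 3 (mod 4) appears to even power.
Prime(s) ≡ 3 (mod 4) with odd exponent: [(191, 3)]
Therefore 508654583 cannot be expressed as a² + b².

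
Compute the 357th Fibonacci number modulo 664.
322

Matrix identity: Q^n = [[F_(n+1), F_n], [F_n, F_(n-1)]] with Q = [[1,1],[1,0]].
n = 357 = 101100101₂. Square-and-multiply, entries mod 664:
Q^1 = [[1,1],[1,0]]
Q^2 = (Q^1)² = [[2,1],[1,1]]
Q^5 = (Q^2)²·Q = [[8,5],[5,3]]
Q^11 = (Q^5)²·Q = [[144,89],[89,55]]
Q^22 = (Q^11)² = [[105,447],[447,322]]
Q^44 = (Q^22)² = [[346,301],[301,45]]
Q^89 = (Q^44)²·Q = [[656,493],[493,163]]
Q^178 = (Q^89)² = [[89,55],[55,34]]
Q^357 = (Q^178)²·Q = [[447,322],[322,125]]
F_357 mod 664 = Q^357[0][1] = 322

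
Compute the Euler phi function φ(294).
84

294 = 2 × 3 × 7^2
φ(n) = n × ∏(1 - 1/p) for each prime p dividing n
φ(294) = 294 × (1 - 1/2) × (1 - 1/3) × (1 - 1/7) = 84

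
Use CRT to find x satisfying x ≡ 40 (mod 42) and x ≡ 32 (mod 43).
376

Using Chinese Remainder Theorem:
M = 42 × 43 = 1806
M1 = 43, M2 = 42
y1 = 43^(-1) mod 42 = 1
y2 = 42^(-1) mod 43 = 42
x = (40×43×1 + 32×42×42) mod 1806 = 376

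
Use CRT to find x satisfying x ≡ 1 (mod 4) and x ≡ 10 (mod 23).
33

Using Chinese Remainder Theorem:
M = 4 × 23 = 92
M1 = 23, M2 = 4
y1 = 23^(-1) mod 4 = 3
y2 = 4^(-1) mod 23 = 6
x = (1×23×3 + 10×4×6) mod 92 = 33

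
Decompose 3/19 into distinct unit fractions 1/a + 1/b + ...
1/7 + 1/67 + 1/8911

Greedy algorithm:
3/19: ceiling(19/3) = 7, use 1/7
2/133: ceiling(133/2) = 67, use 1/67
1/8911: ceiling(8911/1) = 8911, use 1/8911
Result: 3/19 = 1/7 + 1/67 + 1/8911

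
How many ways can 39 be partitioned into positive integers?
31185

p(n) counts ways to write n as a sum of positive integers (order ignored).
Euler's pentagonal recurrence: p(k) = p(k-1) + p(k-2) - p(k-5) - p(k-7) + p(k-12) + p(k-15) - ... (offsets j(3j∓1)/2, signs ++--, p(0)=1, p(<0)=0).
DP table for k = 0..38: p(0)=1, p(1)=1, p(2)=2, p(3)=3, p(4)=5, p(5)=7, p(6)=11, p(7)=15, p(8)=22, p(9)=30, p(10)=42, p(11)=56, p(12)=77, p(13)=101, p(14)=135, p(15)=176, p(16)=231, p(17)=297, p(18)=385, p(19)=490, p(20)=627, p(21)=792, p(22)=1002, p(23)=1255, p(24)=1575, p(25)=1958, p(26)=2436, p(27)=3010, p(28)=3718, p(29)=4565, p(30)=5604, p(31)=6842, p(32)=8349, p(33)=10143, p(34)=12310, p(35)=14883, p(36)=17977, p(37)=21637, p(38)=26015.
Final step: p(39) = p(38) + p(37) - p(34) - p(32) + p(27) + p(24) - p(17) - p(13) + p(4)
= 26015 + 21637 - 12310 - 8349 + 3010 + 1575 - 297 - 101 + 5
= 31185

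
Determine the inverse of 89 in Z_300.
209

gcd(89, 300) = 1, so the inverse exists.
Extended Euclidean algorithm on (300, 89):
300 = 3 × 89 + 33  ⟹  33 = (1)·300 + (-3)·89
89 = 2 × 33 + 23  ⟹  23 = (-2)·300 + (7)·89
33 = 1 × 23 + 10  ⟹  10 = (3)·300 + (-10)·89
23 = 2 × 10 + 3  ⟹  3 = (-8)·300 + (27)·89
10 = 3 × 3 + 1  ⟹  1 = (27)·300 + (-91)·89
So (-91)·89 ≡ 1 (mod 300), i.e. 89^(-1) ≡ -91 ≡ 209 (mod 300).
Check: 89 × 209 = 18601 ≡ 1 (mod 300)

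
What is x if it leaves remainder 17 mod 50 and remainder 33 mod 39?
267

Using Chinese Remainder Theorem:
M = 50 × 39 = 1950
M1 = 39, M2 = 50
y1 = 39^(-1) mod 50 = 9
y2 = 50^(-1) mod 39 = 32
x = (17×39×9 + 33×50×32) mod 1950 = 267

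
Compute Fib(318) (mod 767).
627

Matrix identity: Q^n = [[F_(n+1), F_n], [F_n, F_(n-1)]] with Q = [[1,1],[1,0]].
n = 318 = 100111110₂. Square-and-multiply, entries mod 767:
Q^1 = [[1,1],[1,0]]
Q^2 = (Q^1)² = [[2,1],[1,1]]
Q^4 = (Q^2)² = [[5,3],[3,2]]
Q^9 = (Q^4)²·Q = [[55,34],[34,21]]
Q^19 = (Q^9)²·Q = [[629,346],[346,283]]
Q^39 = (Q^19)²·Q = [[248,700],[700,315]]
Q^79 = (Q^39)²·Q = [[660,31],[31,629]]
Q^159 = (Q^79)²·Q = [[213,138],[138,75]]
Q^318 = (Q^159)² = [[752,627],[627,125]]
F_318 mod 767 = Q^318[0][1] = 627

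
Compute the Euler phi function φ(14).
6

14 = 2 × 7
φ(n) = n × ∏(1 - 1/p) for each prime p dividing n
φ(14) = 14 × (1 - 1/2) × (1 - 1/7) = 6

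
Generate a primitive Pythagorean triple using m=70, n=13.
(4731, 1820, 5069)

Euclid's formula: a = m² - n², b = 2mn, c = m² + n²
m = 70, n = 13
a = 70² - 13² = 4900 - 169 = 4731
b = 2 × 70 × 13 = 1820
c = 70² + 13² = 4900 + 169 = 5069
Verification: 4731² + 1820² = 22382361 + 3312400 = 25694761 = 5069² ✓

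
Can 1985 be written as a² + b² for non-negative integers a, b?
7² + 44² (a=7, b=44)

Factorization: 1985 = 5 × 397
By Fermat: n is sum of two squares iff every prime p ≡ 3 (mod 4) appears to even power.
All primes ≡ 3 (mod 4) appear to even power.
Search a = 0, 1, 2, … for 1985 - a² a perfect square: first hit at a = 7: 1985 - 49 = 1936 = 44².
1985 = 7² + 44² = 49 + 1936 ✓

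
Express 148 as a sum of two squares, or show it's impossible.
2² + 12² (a=2, b=12)

Factorization: 148 = 2^2 × 37
By Fermat: n is sum of two squares iff every prime p ≡ 3 (mod 4) appears to even power.
All primes ≡ 3 (mod 4) appear to even power.
Search a = 0, 1, 2, … for 148 - a² a perfect square: first hit at a = 2: 148 - 4 = 144 = 12².
148 = 2² + 12² = 4 + 144 ✓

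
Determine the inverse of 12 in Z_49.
45

gcd(12, 49) = 1, so the inverse exists.
Extended Euclidean algorithm on (49, 12):
49 = 4 × 12 + 1  ⟹  1 = (1)·49 + (-4)·12
So (-4)·12 ≡ 1 (mod 49), i.e. 12^(-1) ≡ -4 ≡ 45 (mod 49).
Check: 12 × 45 = 540 ≡ 1 (mod 49)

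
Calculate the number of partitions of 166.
189334822579

p(n) counts ways to write n as a sum of positive integers (order ignored).
Euler's pentagonal recurrence: p(k) = p(k-1) + p(k-2) - p(k-5) - p(k-7) + p(k-12) + p(k-15) - ... (offsets j(3j∓1)/2, signs ++--, p(0)=1, p(<0)=0).
DP table for k = 0..165: p(0)=1, p(1)=1, p(2)=2, p(3)=3, p(4)=5, p(5)=7, p(6)=11, p(7)=15, p(8)=22, p(9)=30, p(10)=42, p(11)=56, p(12)=77, p(13)=101, p(14)=135, p(15)=176, p(16)=231, p(17)=297, p(18)=385, p(19)=490, p(20)=627, p(21)=792, p(22)=1002, p(23)=1255, p(24)=1575, p(25)=1958, p(26)=2436, p(27)=3010, p(28)=3718, p(29)=4565, p(30)=5604, p(31)=6842, p(32)=8349, p(33)=10143, p(34)=12310, p(35)=14883, p(36)=17977, p(37)=21637, p(38)=26015, p(39)=31185, p(40)=37338, p(41)=44583, p(42)=53174, p(43)=63261, p(44)=75175, p(45)=89134, p(46)=105558, p(47)=124754, p(48)=147273, p(49)=173525, p(50)=204226, p(51)=239943, p(52)=281589, p(53)=329931, p(54)=386155, p(55)=451276, p(56)=526823, p(57)=614154, p(58)=715220, p(59)=831820, p(60)=966467, p(61)=1121505, p(62)=1300156, p(63)=1505499, p(64)=1741630, p(65)=2012558, p(66)=2323520, p(67)=2679689, p(68)=3087735, p(69)=3554345, p(70)=4087968, p(71)=4697205, p(72)=5392783, p(73)=6185689, p(74)=7089500, p(75)=8118264, p(76)=9289091, p(77)=10619863, p(78)=12132164, p(79)=13848650, p(80)=15796476, p(81)=18004327, p(82)=20506255, p(83)=23338469, p(84)=26543660, p(85)=30167357, p(86)=34262962, p(87)=38887673, p(88)=44108109, p(89)=49995925, p(90)=56634173, p(91)=64112359, p(92)=72533807, p(93)=82010177, p(94)=92669720, p(95)=104651419, p(96)=118114304, p(97)=133230930, p(98)=150198136, p(99)=169229875, p(100)=190569292, p(101)=214481126, p(102)=241265379, p(103)=271248950, p(104)=304801365, p(105)=342325709, p(106)=384276336, p(107)=431149389, p(108)=483502844, p(109)=541946240, p(110)=607163746, p(111)=679903203, p(112)=761002156, p(113)=851376628, p(114)=952050665, p(115)=1064144451, p(116)=1188908248, p(117)=1327710076, p(118)=1482074143, p(119)=1653668665, p(120)=1844349560, p(121)=2056148051, p(122)=2291320912, p(123)=2552338241, p(124)=2841940500, p(125)=3163127352, p(126)=3519222692, p(127)=3913864295, p(128)=4351078600, p(129)=4835271870, p(130)=5371315400, p(131)=5964539504, p(132)=6620830889, p(133)=7346629512, p(134)=8149040695, p(135)=9035836076, p(136)=10015581680, p(137)=11097645016, p(138)=12292341831, p(139)=13610949895, p(140)=15065878135, p(141)=16670689208, p(142)=18440293320, p(143)=20390982757, p(144)=22540654445, p(145)=24908858009, p(146)=27517052599, p(147)=30388671978, p(148)=33549419497, p(149)=37027355200, p(150)=40853235313, p(151)=45060624582, p(152)=49686288421, p(153)=54770336324, p(154)=60356673280, p(155)=66493182097, p(156)=73232243759, p(157)=80630964769, p(158)=88751778802, p(159)=97662728555, p(160)=107438159466, p(161)=118159068427, p(162)=129913904637, p(163)=142798995930, p(164)=156919475295, p(165)=172389800255.
Final step: p(166) = p(165) + p(164) - p(161) - p(159) + p(154) + p(151) - p(144) - p(140) + p(131) + p(126) - p(115) - p(109) + p(96) + p(89) - p(74) - p(66) + p(49) + p(40) - p(21) - p(11)
= 172389800255 + 156919475295 - 118159068427 - 97662728555 + 60356673280 + 45060624582 - 22540654445 - 15065878135 + 5964539504 + 3519222692 - 1064144451 - 541946240 + 118114304 + 49995925 - 7089500 - 2323520 + 173525 + 37338 - 792 - 56
= 189334822579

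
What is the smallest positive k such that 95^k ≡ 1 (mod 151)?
75

151 is prime, so ord(95) divides φ(151) = 150.
Divisors of 150: 1, 2, 3, 5, 6, 10, 15, 25, 30, 50, 75, 150.
Repeated squaring: 95^1 ≡ 95, 95^2 ≡ 116, 95^4 ≡ 17, 95^8 ≡ 138, 95^16 ≡ 18, 95^32 ≡ 22, 95^64 ≡ 31, 95^128 ≡ 55 (mod 151).
Test 95^d mod 151 for each divisor d in increasing order:
95^1 ≡ 95
95^2 ≡ 116
95^3 = 95^2·95^1 ≡ 148
95^5 = 95^4·95^1 ≡ 105
95^6 = 95^4·95^2 ≡ 9
95^10 = 95^8·95^2 ≡ 2
95^15 = 95^8·95^4·95^2·95^1 ≡ 59
95^25 = 95^16·95^8·95^1 ≡ 118
95^30 = 95^16·95^8·95^4·95^2 ≡ 8
95^50 = 95^32·95^16·95^2 ≡ 32
95^75 = 95^64·95^8·95^2·95^1 ≡ 1  ← first divisor giving 1
The order is 75.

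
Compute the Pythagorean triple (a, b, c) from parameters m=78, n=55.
(3059, 8580, 9109)

Euclid's formula: a = m² - n², b = 2mn, c = m² + n²
m = 78, n = 55
a = 78² - 55² = 6084 - 3025 = 3059
b = 2 × 78 × 55 = 8580
c = 78² + 55² = 6084 + 3025 = 9109
Verification: 3059² + 8580² = 9357481 + 73616400 = 82973881 = 9109² ✓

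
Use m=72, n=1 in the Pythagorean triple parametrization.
(5183, 144, 5185)

Euclid's formula: a = m² - n², b = 2mn, c = m² + n²
m = 72, n = 1
a = 72² - 1² = 5184 - 1 = 5183
b = 2 × 72 × 1 = 144
c = 72² + 1² = 5184 + 1 = 5185
Verification: 5183² + 144² = 26863489 + 20736 = 26884225 = 5185² ✓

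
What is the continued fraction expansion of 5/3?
[1; 1, 2]

Euclidean algorithm steps:
5 = 1 × 3 + 2
3 = 1 × 2 + 1
2 = 2 × 1 + 0
Continued fraction: [1; 1, 2]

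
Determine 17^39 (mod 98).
83

Repeated squaring. Binary of 39 = 100111.
17^1 ≡ 17 (mod 98); 17^2 ≡ 93 (mod 98); 17^4 ≡ 25 (mod 98); 17^8 ≡ 37 (mod 98); 17^16 ≡ 95 (mod 98); 17^32 ≡ 9 (mod 98)
17^39 = 17^1 × 17^2 × 17^4 × 17^32 ≡ 83 (mod 98)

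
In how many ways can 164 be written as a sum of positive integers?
156919475295

p(n) counts ways to write n as a sum of positive integers (order ignored).
Euler's pentagonal recurrence: p(k) = p(k-1) + p(k-2) - p(k-5) - p(k-7) + p(k-12) + p(k-15) - ... (offsets j(3j∓1)/2, signs ++--, p(0)=1, p(<0)=0).
DP table for k = 0..163: p(0)=1, p(1)=1, p(2)=2, p(3)=3, p(4)=5, p(5)=7, p(6)=11, p(7)=15, p(8)=22, p(9)=30, p(10)=42, p(11)=56, p(12)=77, p(13)=101, p(14)=135, p(15)=176, p(16)=231, p(17)=297, p(18)=385, p(19)=490, p(20)=627, p(21)=792, p(22)=1002, p(23)=1255, p(24)=1575, p(25)=1958, p(26)=2436, p(27)=3010, p(28)=3718, p(29)=4565, p(30)=5604, p(31)=6842, p(32)=8349, p(33)=10143, p(34)=12310, p(35)=14883, p(36)=17977, p(37)=21637, p(38)=26015, p(39)=31185, p(40)=37338, p(41)=44583, p(42)=53174, p(43)=63261, p(44)=75175, p(45)=89134, p(46)=105558, p(47)=124754, p(48)=147273, p(49)=173525, p(50)=204226, p(51)=239943, p(52)=281589, p(53)=329931, p(54)=386155, p(55)=451276, p(56)=526823, p(57)=614154, p(58)=715220, p(59)=831820, p(60)=966467, p(61)=1121505, p(62)=1300156, p(63)=1505499, p(64)=1741630, p(65)=2012558, p(66)=2323520, p(67)=2679689, p(68)=3087735, p(69)=3554345, p(70)=4087968, p(71)=4697205, p(72)=5392783, p(73)=6185689, p(74)=7089500, p(75)=8118264, p(76)=9289091, p(77)=10619863, p(78)=12132164, p(79)=13848650, p(80)=15796476, p(81)=18004327, p(82)=20506255, p(83)=23338469, p(84)=26543660, p(85)=30167357, p(86)=34262962, p(87)=38887673, p(88)=44108109, p(89)=49995925, p(90)=56634173, p(91)=64112359, p(92)=72533807, p(93)=82010177, p(94)=92669720, p(95)=104651419, p(96)=118114304, p(97)=133230930, p(98)=150198136, p(99)=169229875, p(100)=190569292, p(101)=214481126, p(102)=241265379, p(103)=271248950, p(104)=304801365, p(105)=342325709, p(106)=384276336, p(107)=431149389, p(108)=483502844, p(109)=541946240, p(110)=607163746, p(111)=679903203, p(112)=761002156, p(113)=851376628, p(114)=952050665, p(115)=1064144451, p(116)=1188908248, p(117)=1327710076, p(118)=1482074143, p(119)=1653668665, p(120)=1844349560, p(121)=2056148051, p(122)=2291320912, p(123)=2552338241, p(124)=2841940500, p(125)=3163127352, p(126)=3519222692, p(127)=3913864295, p(128)=4351078600, p(129)=4835271870, p(130)=5371315400, p(131)=5964539504, p(132)=6620830889, p(133)=7346629512, p(134)=8149040695, p(135)=9035836076, p(136)=10015581680, p(137)=11097645016, p(138)=12292341831, p(139)=13610949895, p(140)=15065878135, p(141)=16670689208, p(142)=18440293320, p(143)=20390982757, p(144)=22540654445, p(145)=24908858009, p(146)=27517052599, p(147)=30388671978, p(148)=33549419497, p(149)=37027355200, p(150)=40853235313, p(151)=45060624582, p(152)=49686288421, p(153)=54770336324, p(154)=60356673280, p(155)=66493182097, p(156)=73232243759, p(157)=80630964769, p(158)=88751778802, p(159)=97662728555, p(160)=107438159466, p(161)=118159068427, p(162)=129913904637, p(163)=142798995930.
Final step: p(164) = p(163) + p(162) - p(159) - p(157) + p(152) + p(149) - p(142) - p(138) + p(129) + p(124) - p(113) - p(107) + p(94) + p(87) - p(72) - p(64) + p(47) + p(38) - p(19) - p(9)
= 142798995930 + 129913904637 - 97662728555 - 80630964769 + 49686288421 + 37027355200 - 18440293320 - 12292341831 + 4835271870 + 2841940500 - 851376628 - 431149389 + 92669720 + 38887673 - 5392783 - 1741630 + 124754 + 26015 - 490 - 30
= 156919475295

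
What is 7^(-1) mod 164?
47

gcd(7, 164) = 1, so the inverse exists.
Extended Euclidean algorithm on (164, 7):
164 = 23 × 7 + 3  ⟹  3 = (1)·164 + (-23)·7
7 = 2 × 3 + 1  ⟹  1 = (-2)·164 + (47)·7
So (47)·7 ≡ 1 (mod 164), i.e. 7^(-1) ≡ 47 (mod 164).
Check: 7 × 47 = 329 ≡ 1 (mod 164)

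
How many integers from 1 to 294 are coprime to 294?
84

294 = 2 × 3 × 7^2
φ(n) = n × ∏(1 - 1/p) for each prime p dividing n
φ(294) = 294 × (1 - 1/2) × (1 - 1/3) × (1 - 1/7) = 84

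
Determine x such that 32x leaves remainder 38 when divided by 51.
x ≡ 49 (mod 51)

gcd(32, 51) = 1, which divides 38, so solutions exist.
Find 32^(-1) mod 51 by the extended Euclidean algorithm:
51 = 1 × 32 + 19  ⟹  19 = (1)·51 + (-1)·32
32 = 1 × 19 + 13  ⟹  13 = (-1)·51 + (2)·32
19 = 1 × 13 + 6  ⟹  6 = (2)·51 + (-3)·32
13 = 2 × 6 + 1  ⟹  1 = (-5)·51 + (8)·32
So (8)·32 ≡ 1 (mod 51), i.e. 32^(-1) ≡ 8 (mod 51).
x ≡ 8 × 38 = 304 ≡ 49 (mod 51).
Check: 32 × 49 = 1568 ≡ 38 (mod 51).
Unique solution: x ≡ 49 (mod 51)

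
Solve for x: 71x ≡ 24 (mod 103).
x ≡ 25 (mod 103)

gcd(71, 103) = 1, which divides 24, so solutions exist.
Find 71^(-1) mod 103 by the extended Euclidean algorithm:
103 = 1 × 71 + 32  ⟹  32 = (1)·103 + (-1)·71
71 = 2 × 32 + 7  ⟹  7 = (-2)·103 + (3)·71
32 = 4 × 7 + 4  ⟹  4 = (9)·103 + (-13)·71
7 = 1 × 4 + 3  ⟹  3 = (-11)·103 + (16)·71
4 = 1 × 3 + 1  ⟹  1 = (20)·103 + (-29)·71
So (-29)·71 ≡ 1 (mod 103), i.e. 71^(-1) ≡ -29 ≡ 74 (mod 103).
x ≡ 74 × 24 = 1776 ≡ 25 (mod 103).
Check: 71 × 25 = 1775 ≡ 24 (mod 103).
Unique solution: x ≡ 25 (mod 103)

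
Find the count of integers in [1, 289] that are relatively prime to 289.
272

289 = 17^2
φ(n) = n × ∏(1 - 1/p) for each prime p dividing n
φ(289) = 289 × (1 - 1/17) = 272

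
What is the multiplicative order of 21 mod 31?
30

31 is prime, so ord(21) divides φ(31) = 30.
Divisors of 30: 1, 2, 3, 5, 6, 10, 15, 30.
Repeated squaring: 21^1 ≡ 21, 21^2 ≡ 7, 21^4 ≡ 18, 21^8 ≡ 14, 21^16 ≡ 10 (mod 31).
Test 21^d mod 31 for each divisor d in increasing order:
21^1 ≡ 21
21^2 ≡ 7
21^3 = 21^2·21^1 ≡ 23
21^5 = 21^4·21^1 ≡ 6
21^6 = 21^4·21^2 ≡ 2
21^10 = 21^8·21^2 ≡ 5
21^15 = 21^8·21^4·21^2·21^1 ≡ 30
21^30 = 21^16·21^8·21^4·21^2 ≡ 1  ← first divisor giving 1
The order is 30.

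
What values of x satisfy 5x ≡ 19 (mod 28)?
x ≡ 15 (mod 28)

gcd(5, 28) = 1, which divides 19, so solutions exist.
Find 5^(-1) mod 28 by the extended Euclidean algorithm:
28 = 5 × 5 + 3  ⟹  3 = (1)·28 + (-5)·5
5 = 1 × 3 + 2  ⟹  2 = (-1)·28 + (6)·5
3 = 1 × 2 + 1  ⟹  1 = (2)·28 + (-11)·5
So (-11)·5 ≡ 1 (mod 28), i.e. 5^(-1) ≡ -11 ≡ 17 (mod 28).
x ≡ 17 × 19 = 323 ≡ 15 (mod 28).
Check: 5 × 15 = 75 ≡ 19 (mod 28).
Unique solution: x ≡ 15 (mod 28)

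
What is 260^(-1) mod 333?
260

gcd(260, 333) = 1, so the inverse exists.
Extended Euclidean algorithm on (333, 260):
333 = 1 × 260 + 73  ⟹  73 = (1)·333 + (-1)·260
260 = 3 × 73 + 41  ⟹  41 = (-3)·333 + (4)·260
73 = 1 × 41 + 32  ⟹  32 = (4)·333 + (-5)·260
41 = 1 × 32 + 9  ⟹  9 = (-7)·333 + (9)·260
32 = 3 × 9 + 5  ⟹  5 = (25)·333 + (-32)·260
9 = 1 × 5 + 4  ⟹  4 = (-32)·333 + (41)·260
5 = 1 × 4 + 1  ⟹  1 = (57)·333 + (-73)·260
So (-73)·260 ≡ 1 (mod 333), i.e. 260^(-1) ≡ -73 ≡ 260 (mod 333).
Check: 260 × 260 = 67600 ≡ 1 (mod 333)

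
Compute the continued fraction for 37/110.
[0; 2, 1, 36]

Euclidean algorithm steps:
37 = 0 × 110 + 37
110 = 2 × 37 + 36
37 = 1 × 36 + 1
36 = 36 × 1 + 0
Continued fraction: [0; 2, 1, 36]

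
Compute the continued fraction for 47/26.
[1; 1, 4, 5]

Euclidean algorithm steps:
47 = 1 × 26 + 21
26 = 1 × 21 + 5
21 = 4 × 5 + 1
5 = 5 × 1 + 0
Continued fraction: [1; 1, 4, 5]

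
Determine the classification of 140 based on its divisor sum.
abundant

Proper divisors of 140: sum = 1 + 2 + 4 + 5 + 7 + 10 + 14 + 20 + 28 + 35 + 70 = 196
Since 196 > 140, 140 is abundant.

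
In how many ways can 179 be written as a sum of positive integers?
625846753120

p(n) counts ways to write n as a sum of positive integers (order ignored).
Euler's pentagonal recurrence: p(k) = p(k-1) + p(k-2) - p(k-5) - p(k-7) + p(k-12) + p(k-15) - ... (offsets j(3j∓1)/2, signs ++--, p(0)=1, p(<0)=0).
DP table for k = 0..178: p(0)=1, p(1)=1, p(2)=2, p(3)=3, p(4)=5, p(5)=7, p(6)=11, p(7)=15, p(8)=22, p(9)=30, p(10)=42, p(11)=56, p(12)=77, p(13)=101, p(14)=135, p(15)=176, p(16)=231, p(17)=297, p(18)=385, p(19)=490, p(20)=627, p(21)=792, p(22)=1002, p(23)=1255, p(24)=1575, p(25)=1958, p(26)=2436, p(27)=3010, p(28)=3718, p(29)=4565, p(30)=5604, p(31)=6842, p(32)=8349, p(33)=10143, p(34)=12310, p(35)=14883, p(36)=17977, p(37)=21637, p(38)=26015, p(39)=31185, p(40)=37338, p(41)=44583, p(42)=53174, p(43)=63261, p(44)=75175, p(45)=89134, p(46)=105558, p(47)=124754, p(48)=147273, p(49)=173525, p(50)=204226, p(51)=239943, p(52)=281589, p(53)=329931, p(54)=386155, p(55)=451276, p(56)=526823, p(57)=614154, p(58)=715220, p(59)=831820, p(60)=966467, p(61)=1121505, p(62)=1300156, p(63)=1505499, p(64)=1741630, p(65)=2012558, p(66)=2323520, p(67)=2679689, p(68)=3087735, p(69)=3554345, p(70)=4087968, p(71)=4697205, p(72)=5392783, p(73)=6185689, p(74)=7089500, p(75)=8118264, p(76)=9289091, p(77)=10619863, p(78)=12132164, p(79)=13848650, p(80)=15796476, p(81)=18004327, p(82)=20506255, p(83)=23338469, p(84)=26543660, p(85)=30167357, p(86)=34262962, p(87)=38887673, p(88)=44108109, p(89)=49995925, p(90)=56634173, p(91)=64112359, p(92)=72533807, p(93)=82010177, p(94)=92669720, p(95)=104651419, p(96)=118114304, p(97)=133230930, p(98)=150198136, p(99)=169229875, p(100)=190569292, p(101)=214481126, p(102)=241265379, p(103)=271248950, p(104)=304801365, p(105)=342325709, p(106)=384276336, p(107)=431149389, p(108)=483502844, p(109)=541946240, p(110)=607163746, p(111)=679903203, p(112)=761002156, p(113)=851376628, p(114)=952050665, p(115)=1064144451, p(116)=1188908248, p(117)=1327710076, p(118)=1482074143, p(119)=1653668665, p(120)=1844349560, p(121)=2056148051, p(122)=2291320912, p(123)=2552338241, p(124)=2841940500, p(125)=3163127352, p(126)=3519222692, p(127)=3913864295, p(128)=4351078600, p(129)=4835271870, p(130)=5371315400, p(131)=5964539504, p(132)=6620830889, p(133)=7346629512, p(134)=8149040695, p(135)=9035836076, p(136)=10015581680, p(137)=11097645016, p(138)=12292341831, p(139)=13610949895, p(140)=15065878135, p(141)=16670689208, p(142)=18440293320, p(143)=20390982757, p(144)=22540654445, p(145)=24908858009, p(146)=27517052599, p(147)=30388671978, p(148)=33549419497, p(149)=37027355200, p(150)=40853235313, p(151)=45060624582, p(152)=49686288421, p(153)=54770336324, p(154)=60356673280, p(155)=66493182097, p(156)=73232243759, p(157)=80630964769, p(158)=88751778802, p(159)=97662728555, p(160)=107438159466, p(161)=118159068427, p(162)=129913904637, p(163)=142798995930, p(164)=156919475295, p(165)=172389800255, p(166)=189334822579, p(167)=207890420102, p(168)=228204732751, p(169)=250438925115, p(170)=274768617130, p(171)=301384802048, p(172)=330495499613, p(173)=362326859895, p(174)=397125074750, p(175)=435157697830, p(176)=476715857290, p(177)=522115831195, p(178)=571701605655.
Final step: p(179) = p(178) + p(177) - p(174) - p(172) + p(167) + p(164) - p(157) - p(153) + p(144) + p(139) - p(128) - p(122) + p(109) + p(102) - p(87) - p(79) + p(62) + p(53) - p(34) - p(24) + p(3)
= 571701605655 + 522115831195 - 397125074750 - 330495499613 + 207890420102 + 156919475295 - 80630964769 - 54770336324 + 22540654445 + 13610949895 - 4351078600 - 2291320912 + 541946240 + 241265379 - 38887673 - 13848650 + 1300156 + 329931 - 12310 - 1575 + 3
= 625846753120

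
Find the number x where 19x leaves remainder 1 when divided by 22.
7

gcd(19, 22) = 1, so the inverse exists.
Extended Euclidean algorithm on (22, 19):
22 = 1 × 19 + 3  ⟹  3 = (1)·22 + (-1)·19
19 = 6 × 3 + 1  ⟹  1 = (-6)·22 + (7)·19
So (7)·19 ≡ 1 (mod 22), i.e. 19^(-1) ≡ 7 (mod 22).
Check: 19 × 7 = 133 ≡ 1 (mod 22)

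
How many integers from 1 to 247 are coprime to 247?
216

247 = 13 × 19
φ(n) = n × ∏(1 - 1/p) for each prime p dividing n
φ(247) = 247 × (1 - 1/13) × (1 - 1/19) = 216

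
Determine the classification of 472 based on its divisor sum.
deficient

Proper divisors of 472: sum = 1 + 2 + 4 + 8 + 59 + 118 + 236 = 428
Since 428 < 472, 472 is deficient.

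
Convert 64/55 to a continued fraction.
[1; 6, 9]

Euclidean algorithm steps:
64 = 1 × 55 + 9
55 = 6 × 9 + 1
9 = 9 × 1 + 0
Continued fraction: [1; 6, 9]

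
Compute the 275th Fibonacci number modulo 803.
434

Matrix identity: Q^n = [[F_(n+1), F_n], [F_n, F_(n-1)]] with Q = [[1,1],[1,0]].
n = 275 = 100010011₂. Square-and-multiply, entries mod 803:
Q^1 = [[1,1],[1,0]]
Q^2 = (Q^1)² = [[2,1],[1,1]]
Q^4 = (Q^2)² = [[5,3],[3,2]]
Q^8 = (Q^4)² = [[34,21],[21,13]]
Q^17 = (Q^8)²·Q = [[175,794],[794,184]]
Q^34 = (Q^17)² = [[192,784],[784,211]]
Q^68 = (Q^34)² = [[287,373],[373,717]]
Q^137 = (Q^68)²·Q = [[164,673],[673,294]]
Q^275 = (Q^137)²·Q = [[316,434],[434,685]]
F_275 mod 803 = Q^275[0][1] = 434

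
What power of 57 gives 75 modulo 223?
19

Baby-step giant-step with step n = ⌈√223⌉ = 15.
Baby steps 57^j mod 223 (j:value) for j=0..14: 0:1, 1:57, 2:127, 3:103, 4:73, 5:147, 6:128, 7:160, 8:200, 9:27, 10:201, 11:84, 12:105, 13:187, 14:178.
Giant-step multiplier: 57^(-15) ≡ 57^(222-15) = 57^207 ≡ 221 (mod 223).
Giant steps γ_i = 75·221^i mod 223: γ_0=75, γ_1=73 (in table at j=4).
x = i·n + j = 1·15 + 4 = 19.
Check: 57^19 ≡ 75 (mod 223).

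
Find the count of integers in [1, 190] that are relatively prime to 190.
72

190 = 2 × 5 × 19
φ(n) = n × ∏(1 - 1/p) for each prime p dividing n
φ(190) = 190 × (1 - 1/2) × (1 - 1/5) × (1 - 1/19) = 72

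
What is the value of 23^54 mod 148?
73

Repeated squaring. Binary of 54 = 110110.
23^1 ≡ 23 (mod 148); 23^2 ≡ 85 (mod 148); 23^4 ≡ 121 (mod 148); 23^8 ≡ 137 (mod 148); 23^16 ≡ 121 (mod 148); 23^32 ≡ 137 (mod 148)
23^54 = 23^2 × 23^4 × 23^16 × 23^32 ≡ 73 (mod 148)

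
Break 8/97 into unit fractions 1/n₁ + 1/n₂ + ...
1/13 + 1/181 + 1/38041 + 1/1736503177 + 1/3769304102927363485 + 1/18943537893793408504192074528154430149 + 1/538286441900380211365817285104907086347439746130226973253778132494225813153 + 1/579504587067542801713103191859918608251030291952195423583529357653899418686342360361798689053273749372615043661810228371898539583862011424993909789665

Greedy algorithm:
8/97: ceiling(97/8) = 13, use 1/13
7/1261: ceiling(1261/7) = 181, use 1/181
6/228241: ceiling(228241/6) = 38041, use 1/38041
5/8682515881: ceiling(8682515881/5) = 1736503177, use 1/1736503177
4/15077216411709453937: ceiling(15077216411709453937/4) = 3769304102927363485, use 1/3769304102927363485
3/56830613681380225512576223584463290445: ceiling(56830613681380225512576223584463290445/3) = 18943537893793408504192074528154430149, use 1/18943537893793408504192074528154430149
2/1076572883800760422731634570209814172694879492260453946507556264988451626305: ceiling(1076572883800760422731634570209814172694879492260453946507556264988451626305/2) = 538286441900380211365817285104907086347439746130226973253778132494225813153, use 1/538286441900380211365817285104907086347439746130226973253778132494225813153
1/579504587067542801713103191859918608251030291952195423583529357653899418686342360361798689053273749372615043661810228371898539583862011424993909789665: ceiling(579504587067542801713103191859918608251030291952195423583529357653899418686342360361798689053273749372615043661810228371898539583862011424993909789665/1) = 579504587067542801713103191859918608251030291952195423583529357653899418686342360361798689053273749372615043661810228371898539583862011424993909789665, use 1/579504587067542801713103191859918608251030291952195423583529357653899418686342360361798689053273749372615043661810228371898539583862011424993909789665
Result: 8/97 = 1/13 + 1/181 + 1/38041 + 1/1736503177 + 1/3769304102927363485 + 1/18943537893793408504192074528154430149 + 1/538286441900380211365817285104907086347439746130226973253778132494225813153 + 1/579504587067542801713103191859918608251030291952195423583529357653899418686342360361798689053273749372615043661810228371898539583862011424993909789665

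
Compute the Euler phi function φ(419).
418

419 = 419
φ(n) = n × ∏(1 - 1/p) for each prime p dividing n
φ(419) = 419 × (1 - 1/419) = 418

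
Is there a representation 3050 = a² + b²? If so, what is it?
5² + 55² (a=5, b=55)

Factorization: 3050 = 2 × 5^2 × 61
By Fermat: n is sum of two squares iff every prime p ≡ 3 (mod 4) appears to even power.
All primes ≡ 3 (mod 4) appear to even power.
Search a = 0, 1, 2, … for 3050 - a² a perfect square: first hit at a = 5: 3050 - 25 = 3025 = 55².
3050 = 5² + 55² = 25 + 3025 ✓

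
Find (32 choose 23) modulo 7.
3

Using Lucas' theorem:
Write n=32 and k=23 in base 7:
n in base 7: [4, 4]
k in base 7: [3, 2]
C(32,23) mod 7 = ∏ C(n_i, k_i) mod 7
Digit binomials (mod 7): C(4,3) = 4; C(4,2) = 6
Product: 4 × 6 = 24 ≡ 3 (mod 7)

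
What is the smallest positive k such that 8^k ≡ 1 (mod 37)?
12

37 is prime, so ord(8) divides φ(37) = 36.
Divisors of 36: 1, 2, 3, 4, 6, 9, 12, 18, 36.
Repeated squaring: 8^1 ≡ 8, 8^2 ≡ 27, 8^4 ≡ 26, 8^8 ≡ 10, 8^16 ≡ 26, 8^32 ≡ 10 (mod 37).
Test 8^d mod 37 for each divisor d in increasing order:
8^1 ≡ 8
8^2 ≡ 27
8^3 = 8^2·8^1 ≡ 31
8^4 ≡ 26
8^6 = 8^4·8^2 ≡ 36
8^9 = 8^8·8^1 ≡ 6
8^12 = 8^8·8^4 ≡ 1  ← first divisor giving 1
The order is 12.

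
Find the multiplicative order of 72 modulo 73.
2

73 is prime, so ord(72) divides φ(73) = 72.
Divisors of 72: 1, 2, 3, 4, 6, 8, 9, 12, 18, 24, 36, 72.
Repeated squaring: 72^1 ≡ 72, 72^2 ≡ 1, 72^4 ≡ 1, 72^8 ≡ 1, 72^16 ≡ 1, 72^32 ≡ 1, 72^64 ≡ 1 (mod 73).
Test 72^d mod 73 for each divisor d in increasing order:
72^1 ≡ 72
72^2 ≡ 1  ← first divisor giving 1
The order is 2.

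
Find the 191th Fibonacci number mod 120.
49

Matrix identity: Q^n = [[F_(n+1), F_n], [F_n, F_(n-1)]] with Q = [[1,1],[1,0]].
n = 191 = 10111111₂. Square-and-multiply, entries mod 120:
Q^1 = [[1,1],[1,0]]
Q^2 = (Q^1)² = [[2,1],[1,1]]
Q^5 = (Q^2)²·Q = [[8,5],[5,3]]
Q^11 = (Q^5)²·Q = [[24,89],[89,55]]
Q^23 = (Q^11)²·Q = [[48,97],[97,71]]
Q^47 = (Q^23)²·Q = [[96,73],[73,23]]
Q^95 = (Q^47)²·Q = [[72,25],[25,47]]
Q^191 = (Q^95)²·Q = [[24,49],[49,95]]
F_191 mod 120 = Q^191[0][1] = 49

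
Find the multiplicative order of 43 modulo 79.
78

79 is prime, so ord(43) divides φ(79) = 78.
Divisors of 78: 1, 2, 3, 6, 13, 26, 39, 78.
Repeated squaring: 43^1 ≡ 43, 43^2 ≡ 32, 43^4 ≡ 76, 43^8 ≡ 9, 43^16 ≡ 2, 43^32 ≡ 4, 43^64 ≡ 16 (mod 79).
Test 43^d mod 79 for each divisor d in increasing order:
43^1 ≡ 43
43^2 ≡ 32
43^3 = 43^2·43^1 ≡ 33
43^6 = 43^4·43^2 ≡ 62
43^13 = 43^8·43^4·43^1 ≡ 24
43^26 = 43^16·43^8·43^2 ≡ 23
43^39 = 43^32·43^4·43^2·43^1 ≡ 78
43^78 = 43^64·43^8·43^4·43^2 ≡ 1  ← first divisor giving 1
The order is 78.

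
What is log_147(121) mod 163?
64

Baby-step giant-step with step n = ⌈√163⌉ = 13.
Baby steps 147^j mod 163 (j:value) for j=0..12: 0:1, 1:147, 2:93, 3:142, 4:10, 5:3, 6:115, 7:116, 8:100, 9:30, 10:9, 11:19, 12:22.
Giant-step multiplier: 147^(-13) ≡ 147^(162-13) = 147^149 ≡ 94 (mod 163).
Giant steps γ_i = 121·94^i mod 163: γ_0=121, γ_1=127, γ_2=39, γ_3=80, γ_4=22 (in table at j=12).
x = i·n + j = 4·13 + 12 = 64.
Check: 147^64 ≡ 121 (mod 163).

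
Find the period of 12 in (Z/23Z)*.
11

23 is prime, so ord(12) divides φ(23) = 22.
Divisors of 22: 1, 2, 11, 22.
Repeated squaring: 12^1 ≡ 12, 12^2 ≡ 6, 12^4 ≡ 13, 12^8 ≡ 8, 12^16 ≡ 18 (mod 23).
Test 12^d mod 23 for each divisor d in increasing order:
12^1 ≡ 12
12^2 ≡ 6
12^11 = 12^8·12^2·12^1 ≡ 1  ← first divisor giving 1
The order is 11.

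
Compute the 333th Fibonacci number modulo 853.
591

Matrix identity: Q^n = [[F_(n+1), F_n], [F_n, F_(n-1)]] with Q = [[1,1],[1,0]].
n = 333 = 101001101₂. Square-and-multiply, entries mod 853:
Q^1 = [[1,1],[1,0]]
Q^2 = (Q^1)² = [[2,1],[1,1]]
Q^5 = (Q^2)²·Q = [[8,5],[5,3]]
Q^10 = (Q^5)² = [[89,55],[55,34]]
Q^20 = (Q^10)² = [[710,794],[794,769]]
Q^41 = (Q^20)²·Q = [[644,46],[46,598]]
Q^83 = (Q^41)²·Q = [[569,588],[588,834]]
Q^166 = (Q^83)² = [[753,113],[113,640]]
Q^333 = (Q^166)²·Q = [[195,591],[591,457]]
F_333 mod 853 = Q^333[0][1] = 591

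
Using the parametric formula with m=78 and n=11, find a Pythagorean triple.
(5963, 1716, 6205)

Euclid's formula: a = m² - n², b = 2mn, c = m² + n²
m = 78, n = 11
a = 78² - 11² = 6084 - 121 = 5963
b = 2 × 78 × 11 = 1716
c = 78² + 11² = 6084 + 121 = 6205
Verification: 5963² + 1716² = 35557369 + 2944656 = 38502025 = 6205² ✓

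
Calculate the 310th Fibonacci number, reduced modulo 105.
50

Matrix identity: Q^n = [[F_(n+1), F_n], [F_n, F_(n-1)]] with Q = [[1,1],[1,0]].
n = 310 = 100110110₂. Square-and-multiply, entries mod 105:
Q^1 = [[1,1],[1,0]]
Q^2 = (Q^1)² = [[2,1],[1,1]]
Q^4 = (Q^2)² = [[5,3],[3,2]]
Q^9 = (Q^4)²·Q = [[55,34],[34,21]]
Q^19 = (Q^9)²·Q = [[45,86],[86,64]]
Q^38 = (Q^19)² = [[76,29],[29,47]]
Q^77 = (Q^38)²·Q = [[104,2],[2,102]]
Q^155 = (Q^77)²·Q = [[102,5],[5,97]]
Q^310 = (Q^155)² = [[34,50],[50,89]]
F_310 mod 105 = Q^310[0][1] = 50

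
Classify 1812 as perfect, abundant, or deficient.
abundant

Proper divisors of 1812: sum = 1 + 2 + 3 + 4 + 6 + 12 + 151 + 302 + 453 + 604 + 906 = 2444
Since 2444 > 1812, 1812 is abundant.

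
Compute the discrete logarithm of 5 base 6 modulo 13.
9

Baby-step giant-step with step n = ⌈√13⌉ = 4.
Baby steps 6^j mod 13 (j:value) for j=0..3: 0:1, 1:6, 2:10, 3:8.
Giant-step multiplier: 6^(-4) ≡ 6^(12-4) = 6^8 ≡ 3 (mod 13).
Giant steps γ_i = 5·3^i mod 13: γ_0=5, γ_1=2, γ_2=6 (in table at j=1).
x = i·n + j = 2·4 + 1 = 9.
Check: 6^9 ≡ 5 (mod 13).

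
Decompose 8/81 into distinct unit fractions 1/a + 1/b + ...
1/11 + 1/128 + 1/22810 + 1/1300717440

Greedy algorithm:
8/81: ceiling(81/8) = 11, use 1/11
7/891: ceiling(891/7) = 128, use 1/128
5/114048: ceiling(114048/5) = 22810, use 1/22810
1/1300717440: ceiling(1300717440/1) = 1300717440, use 1/1300717440
Result: 8/81 = 1/11 + 1/128 + 1/22810 + 1/1300717440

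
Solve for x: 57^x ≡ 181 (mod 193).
152

Baby-step giant-step with step n = ⌈√193⌉ = 14.
Baby steps 57^j mod 193 (j:value) for j=0..13: 0:1, 1:57, 2:161, 3:106, 4:59, 5:82, 6:42, 7:78, 8:7, 9:13, 10:162, 11:163, 12:27, 13:188.
Giant-step multiplier: 57^(-14) ≡ 57^(192-14) = 57^178 ≡ 86 (mod 193).
Giant steps γ_i = 181·86^i mod 193: γ_0=181, γ_1=126, γ_2=28, γ_3=92, γ_4=192, γ_5=107, γ_6=131, γ_7=72, γ_8=16, γ_9=25, γ_10=27 (in table at j=12).
x = i·n + j = 10·14 + 12 = 152.
Check: 57^152 ≡ 181 (mod 193).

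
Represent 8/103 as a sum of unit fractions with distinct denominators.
1/13 + 1/1339

Greedy algorithm:
8/103: ceiling(103/8) = 13, use 1/13
1/1339: ceiling(1339/1) = 1339, use 1/1339
Result: 8/103 = 1/13 + 1/1339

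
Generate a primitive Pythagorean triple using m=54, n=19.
(2555, 2052, 3277)

Euclid's formula: a = m² - n², b = 2mn, c = m² + n²
m = 54, n = 19
a = 54² - 19² = 2916 - 361 = 2555
b = 2 × 54 × 19 = 2052
c = 54² + 19² = 2916 + 361 = 3277
Verification: 2555² + 2052² = 6528025 + 4210704 = 10738729 = 3277² ✓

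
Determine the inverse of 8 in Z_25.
22

gcd(8, 25) = 1, so the inverse exists.
Extended Euclidean algorithm on (25, 8):
25 = 3 × 8 + 1  ⟹  1 = (1)·25 + (-3)·8
So (-3)·8 ≡ 1 (mod 25), i.e. 8^(-1) ≡ -3 ≡ 22 (mod 25).
Check: 8 × 22 = 176 ≡ 1 (mod 25)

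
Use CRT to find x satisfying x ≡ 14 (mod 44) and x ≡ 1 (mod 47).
894

Using Chinese Remainder Theorem:
M = 44 × 47 = 2068
M1 = 47, M2 = 44
y1 = 47^(-1) mod 44 = 15
y2 = 44^(-1) mod 47 = 31
x = (14×47×15 + 1×44×31) mod 2068 = 894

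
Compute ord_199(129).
198

199 is prime, so ord(129) divides φ(199) = 198.
Divisors of 198: 1, 2, 3, 6, 9, 11, 18, 22, 33, 66, 99, 198.
Repeated squaring: 129^1 ≡ 129, 129^2 ≡ 124, 129^4 ≡ 53, 129^8 ≡ 23, 129^16 ≡ 131, 129^32 ≡ 47, 129^64 ≡ 20, 129^128 ≡ 2 (mod 199).
Test 129^d mod 199 for each divisor d in increasing order:
129^1 ≡ 129
129^2 ≡ 124
129^3 = 129^2·129^1 ≡ 76
129^6 = 129^4·129^2 ≡ 5
129^9 = 129^8·129^1 ≡ 181
129^11 = 129^8·129^2·129^1 ≡ 156
129^18 = 129^16·129^2 ≡ 125
129^22 = 129^16·129^4·129^2 ≡ 58
129^33 = 129^32·129^1 ≡ 93
129^66 = 129^64·129^2 ≡ 92
129^99 = 129^64·129^32·129^2·129^1 ≡ 198
129^198 = 129^128·129^64·129^4·129^2 ≡ 1  ← first divisor giving 1
The order is 198.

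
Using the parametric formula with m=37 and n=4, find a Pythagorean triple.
(1353, 296, 1385)

Euclid's formula: a = m² - n², b = 2mn, c = m² + n²
m = 37, n = 4
a = 37² - 4² = 1369 - 16 = 1353
b = 2 × 37 × 4 = 296
c = 37² + 4² = 1369 + 16 = 1385
Verification: 1353² + 296² = 1830609 + 87616 = 1918225 = 1385² ✓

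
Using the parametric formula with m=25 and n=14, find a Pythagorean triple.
(429, 700, 821)

Euclid's formula: a = m² - n², b = 2mn, c = m² + n²
m = 25, n = 14
a = 25² - 14² = 625 - 196 = 429
b = 2 × 25 × 14 = 700
c = 25² + 14² = 625 + 196 = 821
Verification: 429² + 700² = 184041 + 490000 = 674041 = 821² ✓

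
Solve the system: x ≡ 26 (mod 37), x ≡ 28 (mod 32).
988

Using Chinese Remainder Theorem:
M = 37 × 32 = 1184
M1 = 32, M2 = 37
y1 = 32^(-1) mod 37 = 22
y2 = 37^(-1) mod 32 = 13
x = (26×32×22 + 28×37×13) mod 1184 = 988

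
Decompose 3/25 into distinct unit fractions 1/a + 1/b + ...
1/9 + 1/113 + 1/25425

Greedy algorithm:
3/25: ceiling(25/3) = 9, use 1/9
2/225: ceiling(225/2) = 113, use 1/113
1/25425: ceiling(25425/1) = 25425, use 1/25425
Result: 3/25 = 1/9 + 1/113 + 1/25425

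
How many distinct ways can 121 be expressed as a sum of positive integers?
2056148051

p(n) counts ways to write n as a sum of positive integers (order ignored).
Euler's pentagonal recurrence: p(k) = p(k-1) + p(k-2) - p(k-5) - p(k-7) + p(k-12) + p(k-15) - ... (offsets j(3j∓1)/2, signs ++--, p(0)=1, p(<0)=0).
DP table for k = 0..120: p(0)=1, p(1)=1, p(2)=2, p(3)=3, p(4)=5, p(5)=7, p(6)=11, p(7)=15, p(8)=22, p(9)=30, p(10)=42, p(11)=56, p(12)=77, p(13)=101, p(14)=135, p(15)=176, p(16)=231, p(17)=297, p(18)=385, p(19)=490, p(20)=627, p(21)=792, p(22)=1002, p(23)=1255, p(24)=1575, p(25)=1958, p(26)=2436, p(27)=3010, p(28)=3718, p(29)=4565, p(30)=5604, p(31)=6842, p(32)=8349, p(33)=10143, p(34)=12310, p(35)=14883, p(36)=17977, p(37)=21637, p(38)=26015, p(39)=31185, p(40)=37338, p(41)=44583, p(42)=53174, p(43)=63261, p(44)=75175, p(45)=89134, p(46)=105558, p(47)=124754, p(48)=147273, p(49)=173525, p(50)=204226, p(51)=239943, p(52)=281589, p(53)=329931, p(54)=386155, p(55)=451276, p(56)=526823, p(57)=614154, p(58)=715220, p(59)=831820, p(60)=966467, p(61)=1121505, p(62)=1300156, p(63)=1505499, p(64)=1741630, p(65)=2012558, p(66)=2323520, p(67)=2679689, p(68)=3087735, p(69)=3554345, p(70)=4087968, p(71)=4697205, p(72)=5392783, p(73)=6185689, p(74)=7089500, p(75)=8118264, p(76)=9289091, p(77)=10619863, p(78)=12132164, p(79)=13848650, p(80)=15796476, p(81)=18004327, p(82)=20506255, p(83)=23338469, p(84)=26543660, p(85)=30167357, p(86)=34262962, p(87)=38887673, p(88)=44108109, p(89)=49995925, p(90)=56634173, p(91)=64112359, p(92)=72533807, p(93)=82010177, p(94)=92669720, p(95)=104651419, p(96)=118114304, p(97)=133230930, p(98)=150198136, p(99)=169229875, p(100)=190569292, p(101)=214481126, p(102)=241265379, p(103)=271248950, p(104)=304801365, p(105)=342325709, p(106)=384276336, p(107)=431149389, p(108)=483502844, p(109)=541946240, p(110)=607163746, p(111)=679903203, p(112)=761002156, p(113)=851376628, p(114)=952050665, p(115)=1064144451, p(116)=1188908248, p(117)=1327710076, p(118)=1482074143, p(119)=1653668665, p(120)=1844349560.
Final step: p(121) = p(120) + p(119) - p(116) - p(114) + p(109) + p(106) - p(99) - p(95) + p(86) + p(81) - p(70) - p(64) + p(51) + p(44) - p(29) - p(21) + p(4)
= 1844349560 + 1653668665 - 1188908248 - 952050665 + 541946240 + 384276336 - 169229875 - 104651419 + 34262962 + 18004327 - 4087968 - 1741630 + 239943 + 75175 - 4565 - 792 + 5
= 2056148051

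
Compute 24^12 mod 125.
76

Repeated squaring. Binary of 12 = 1100.
24^1 ≡ 24 (mod 125); 24^2 ≡ 76 (mod 125); 24^4 ≡ 26 (mod 125); 24^8 ≡ 51 (mod 125)
24^12 = 24^4 × 24^8 ≡ 76 (mod 125)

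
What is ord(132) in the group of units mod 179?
178

179 is prime, so ord(132) divides φ(179) = 178.
Divisors of 178: 1, 2, 89, 178.
Repeated squaring: 132^1 ≡ 132, 132^2 ≡ 61, 132^4 ≡ 141, 132^8 ≡ 12, 132^16 ≡ 144, 132^32 ≡ 151, 132^64 ≡ 68, 132^128 ≡ 149 (mod 179).
Test 132^d mod 179 for each divisor d in increasing order:
132^1 ≡ 132
132^2 ≡ 61
132^89 = 132^64·132^16·132^8·132^1 ≡ 178
132^178 = 132^128·132^32·132^16·132^2 ≡ 1  ← first divisor giving 1
The order is 178.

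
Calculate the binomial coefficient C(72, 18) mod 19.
0

Using Lucas' theorem:
Write n=72 and k=18 in base 19:
n in base 19: [3, 15]
k in base 19: [0, 18]
C(72,18) mod 19 = ∏ C(n_i, k_i) mod 19
Digit binomials (mod 19): C(3,0) = 1; C(15,18) = 0 (k_i > n_i)
Product: 1 × 0 = 0 ≡ 0 (mod 19)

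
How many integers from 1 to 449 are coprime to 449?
448

449 = 449
φ(n) = n × ∏(1 - 1/p) for each prime p dividing n
φ(449) = 449 × (1 - 1/449) = 448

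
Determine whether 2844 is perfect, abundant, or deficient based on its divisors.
abundant

Proper divisors of 2844: sum = 1 + 2 + 3 + 4 + 6 + 9 + 12 + 18 + ... + 474 + 711 + 948 + 1422 (17 divisors) = 4436
Since 4436 > 2844, 2844 is abundant.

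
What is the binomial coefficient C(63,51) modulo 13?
0

Using Lucas' theorem:
Write n=63 and k=51 in base 13:
n in base 13: [4, 11]
k in base 13: [3, 12]
C(63,51) mod 13 = ∏ C(n_i, k_i) mod 13
Digit binomials (mod 13): C(4,3) = 4; C(11,12) = 0 (k_i > n_i)
Product: 4 × 0 = 0 ≡ 0 (mod 13)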